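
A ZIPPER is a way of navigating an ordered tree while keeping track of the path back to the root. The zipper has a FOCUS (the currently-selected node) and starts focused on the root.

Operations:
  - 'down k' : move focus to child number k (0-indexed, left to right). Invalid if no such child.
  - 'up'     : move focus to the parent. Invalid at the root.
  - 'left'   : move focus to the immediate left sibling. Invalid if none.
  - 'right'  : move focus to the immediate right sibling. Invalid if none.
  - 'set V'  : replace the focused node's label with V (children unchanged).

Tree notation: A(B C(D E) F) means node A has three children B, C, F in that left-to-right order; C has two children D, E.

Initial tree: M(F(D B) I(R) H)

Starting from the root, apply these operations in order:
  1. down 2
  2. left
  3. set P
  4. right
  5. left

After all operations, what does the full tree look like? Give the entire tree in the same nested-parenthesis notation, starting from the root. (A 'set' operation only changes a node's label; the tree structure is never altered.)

Step 1 (down 2): focus=H path=2 depth=1 children=[] left=['F', 'I'] right=[] parent=M
Step 2 (left): focus=I path=1 depth=1 children=['R'] left=['F'] right=['H'] parent=M
Step 3 (set P): focus=P path=1 depth=1 children=['R'] left=['F'] right=['H'] parent=M
Step 4 (right): focus=H path=2 depth=1 children=[] left=['F', 'P'] right=[] parent=M
Step 5 (left): focus=P path=1 depth=1 children=['R'] left=['F'] right=['H'] parent=M

Answer: M(F(D B) P(R) H)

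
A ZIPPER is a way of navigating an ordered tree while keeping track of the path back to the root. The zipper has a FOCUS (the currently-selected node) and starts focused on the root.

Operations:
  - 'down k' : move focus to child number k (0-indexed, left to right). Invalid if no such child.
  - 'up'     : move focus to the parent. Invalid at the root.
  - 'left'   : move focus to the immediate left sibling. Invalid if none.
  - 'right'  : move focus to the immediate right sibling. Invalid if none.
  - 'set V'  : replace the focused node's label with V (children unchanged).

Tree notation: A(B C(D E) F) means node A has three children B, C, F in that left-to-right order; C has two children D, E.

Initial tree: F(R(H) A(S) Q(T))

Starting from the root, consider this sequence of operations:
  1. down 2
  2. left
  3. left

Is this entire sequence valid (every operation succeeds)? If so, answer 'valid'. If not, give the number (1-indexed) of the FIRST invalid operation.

Answer: valid

Derivation:
Step 1 (down 2): focus=Q path=2 depth=1 children=['T'] left=['R', 'A'] right=[] parent=F
Step 2 (left): focus=A path=1 depth=1 children=['S'] left=['R'] right=['Q'] parent=F
Step 3 (left): focus=R path=0 depth=1 children=['H'] left=[] right=['A', 'Q'] parent=F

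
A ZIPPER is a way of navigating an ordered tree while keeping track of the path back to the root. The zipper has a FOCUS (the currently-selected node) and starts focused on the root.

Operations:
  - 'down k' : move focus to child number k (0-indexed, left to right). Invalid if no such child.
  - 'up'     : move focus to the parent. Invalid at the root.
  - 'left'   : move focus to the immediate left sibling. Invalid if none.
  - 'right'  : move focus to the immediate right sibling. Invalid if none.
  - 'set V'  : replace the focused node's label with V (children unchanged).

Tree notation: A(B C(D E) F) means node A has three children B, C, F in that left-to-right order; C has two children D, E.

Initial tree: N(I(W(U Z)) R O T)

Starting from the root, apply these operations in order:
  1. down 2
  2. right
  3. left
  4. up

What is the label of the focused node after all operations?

Answer: N

Derivation:
Step 1 (down 2): focus=O path=2 depth=1 children=[] left=['I', 'R'] right=['T'] parent=N
Step 2 (right): focus=T path=3 depth=1 children=[] left=['I', 'R', 'O'] right=[] parent=N
Step 3 (left): focus=O path=2 depth=1 children=[] left=['I', 'R'] right=['T'] parent=N
Step 4 (up): focus=N path=root depth=0 children=['I', 'R', 'O', 'T'] (at root)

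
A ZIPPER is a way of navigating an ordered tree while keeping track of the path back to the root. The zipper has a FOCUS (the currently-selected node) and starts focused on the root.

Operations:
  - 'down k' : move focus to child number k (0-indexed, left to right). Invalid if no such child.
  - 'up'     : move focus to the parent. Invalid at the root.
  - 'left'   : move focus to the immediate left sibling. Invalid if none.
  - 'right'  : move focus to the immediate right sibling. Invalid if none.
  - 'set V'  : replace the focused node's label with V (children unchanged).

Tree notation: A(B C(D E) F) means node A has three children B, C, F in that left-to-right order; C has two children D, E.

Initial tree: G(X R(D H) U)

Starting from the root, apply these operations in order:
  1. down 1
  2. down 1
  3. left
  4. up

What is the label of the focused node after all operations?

Step 1 (down 1): focus=R path=1 depth=1 children=['D', 'H'] left=['X'] right=['U'] parent=G
Step 2 (down 1): focus=H path=1/1 depth=2 children=[] left=['D'] right=[] parent=R
Step 3 (left): focus=D path=1/0 depth=2 children=[] left=[] right=['H'] parent=R
Step 4 (up): focus=R path=1 depth=1 children=['D', 'H'] left=['X'] right=['U'] parent=G

Answer: R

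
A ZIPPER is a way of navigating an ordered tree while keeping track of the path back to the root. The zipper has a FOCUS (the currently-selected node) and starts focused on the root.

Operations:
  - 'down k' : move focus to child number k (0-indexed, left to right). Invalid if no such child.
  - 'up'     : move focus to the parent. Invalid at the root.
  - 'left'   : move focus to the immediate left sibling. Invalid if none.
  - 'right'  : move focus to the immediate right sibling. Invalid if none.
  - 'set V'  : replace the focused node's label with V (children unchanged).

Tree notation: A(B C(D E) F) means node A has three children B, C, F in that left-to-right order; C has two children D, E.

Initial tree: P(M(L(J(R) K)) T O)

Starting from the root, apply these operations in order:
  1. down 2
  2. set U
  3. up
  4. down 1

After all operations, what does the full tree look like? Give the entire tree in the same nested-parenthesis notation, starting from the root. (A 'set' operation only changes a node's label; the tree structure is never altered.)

Step 1 (down 2): focus=O path=2 depth=1 children=[] left=['M', 'T'] right=[] parent=P
Step 2 (set U): focus=U path=2 depth=1 children=[] left=['M', 'T'] right=[] parent=P
Step 3 (up): focus=P path=root depth=0 children=['M', 'T', 'U'] (at root)
Step 4 (down 1): focus=T path=1 depth=1 children=[] left=['M'] right=['U'] parent=P

Answer: P(M(L(J(R) K)) T U)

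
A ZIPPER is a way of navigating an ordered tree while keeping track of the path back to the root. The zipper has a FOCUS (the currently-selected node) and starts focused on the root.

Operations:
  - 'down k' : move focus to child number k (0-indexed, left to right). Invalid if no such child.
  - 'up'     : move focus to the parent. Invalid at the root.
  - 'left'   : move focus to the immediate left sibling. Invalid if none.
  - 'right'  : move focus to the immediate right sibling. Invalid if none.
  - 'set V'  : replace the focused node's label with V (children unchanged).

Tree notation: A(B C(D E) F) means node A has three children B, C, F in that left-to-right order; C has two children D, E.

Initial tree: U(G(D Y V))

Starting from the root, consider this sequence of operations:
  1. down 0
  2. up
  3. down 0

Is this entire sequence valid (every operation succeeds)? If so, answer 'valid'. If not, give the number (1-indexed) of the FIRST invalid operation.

Answer: valid

Derivation:
Step 1 (down 0): focus=G path=0 depth=1 children=['D', 'Y', 'V'] left=[] right=[] parent=U
Step 2 (up): focus=U path=root depth=0 children=['G'] (at root)
Step 3 (down 0): focus=G path=0 depth=1 children=['D', 'Y', 'V'] left=[] right=[] parent=U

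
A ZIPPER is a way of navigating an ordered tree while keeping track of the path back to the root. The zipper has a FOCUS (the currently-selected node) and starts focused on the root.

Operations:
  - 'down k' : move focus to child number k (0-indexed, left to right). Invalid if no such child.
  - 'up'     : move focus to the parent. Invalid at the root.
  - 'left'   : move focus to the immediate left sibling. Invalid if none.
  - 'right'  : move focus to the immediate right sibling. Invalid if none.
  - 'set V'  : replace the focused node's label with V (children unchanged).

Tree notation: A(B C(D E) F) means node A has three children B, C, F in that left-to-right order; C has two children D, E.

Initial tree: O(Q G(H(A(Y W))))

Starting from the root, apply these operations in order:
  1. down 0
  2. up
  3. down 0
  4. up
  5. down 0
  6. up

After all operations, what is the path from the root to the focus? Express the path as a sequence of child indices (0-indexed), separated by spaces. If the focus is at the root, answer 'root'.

Answer: root

Derivation:
Step 1 (down 0): focus=Q path=0 depth=1 children=[] left=[] right=['G'] parent=O
Step 2 (up): focus=O path=root depth=0 children=['Q', 'G'] (at root)
Step 3 (down 0): focus=Q path=0 depth=1 children=[] left=[] right=['G'] parent=O
Step 4 (up): focus=O path=root depth=0 children=['Q', 'G'] (at root)
Step 5 (down 0): focus=Q path=0 depth=1 children=[] left=[] right=['G'] parent=O
Step 6 (up): focus=O path=root depth=0 children=['Q', 'G'] (at root)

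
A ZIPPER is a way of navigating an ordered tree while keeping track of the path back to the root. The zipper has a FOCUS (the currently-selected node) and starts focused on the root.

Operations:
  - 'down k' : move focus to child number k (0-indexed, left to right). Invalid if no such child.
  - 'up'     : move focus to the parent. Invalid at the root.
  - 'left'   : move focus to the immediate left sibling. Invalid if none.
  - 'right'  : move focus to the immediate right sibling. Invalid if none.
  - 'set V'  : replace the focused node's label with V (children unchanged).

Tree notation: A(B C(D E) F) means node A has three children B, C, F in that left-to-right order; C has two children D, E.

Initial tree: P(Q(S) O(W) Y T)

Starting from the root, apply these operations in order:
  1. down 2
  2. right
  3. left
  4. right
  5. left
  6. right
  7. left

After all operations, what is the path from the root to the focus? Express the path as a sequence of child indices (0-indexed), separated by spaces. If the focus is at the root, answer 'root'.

Answer: 2

Derivation:
Step 1 (down 2): focus=Y path=2 depth=1 children=[] left=['Q', 'O'] right=['T'] parent=P
Step 2 (right): focus=T path=3 depth=1 children=[] left=['Q', 'O', 'Y'] right=[] parent=P
Step 3 (left): focus=Y path=2 depth=1 children=[] left=['Q', 'O'] right=['T'] parent=P
Step 4 (right): focus=T path=3 depth=1 children=[] left=['Q', 'O', 'Y'] right=[] parent=P
Step 5 (left): focus=Y path=2 depth=1 children=[] left=['Q', 'O'] right=['T'] parent=P
Step 6 (right): focus=T path=3 depth=1 children=[] left=['Q', 'O', 'Y'] right=[] parent=P
Step 7 (left): focus=Y path=2 depth=1 children=[] left=['Q', 'O'] right=['T'] parent=P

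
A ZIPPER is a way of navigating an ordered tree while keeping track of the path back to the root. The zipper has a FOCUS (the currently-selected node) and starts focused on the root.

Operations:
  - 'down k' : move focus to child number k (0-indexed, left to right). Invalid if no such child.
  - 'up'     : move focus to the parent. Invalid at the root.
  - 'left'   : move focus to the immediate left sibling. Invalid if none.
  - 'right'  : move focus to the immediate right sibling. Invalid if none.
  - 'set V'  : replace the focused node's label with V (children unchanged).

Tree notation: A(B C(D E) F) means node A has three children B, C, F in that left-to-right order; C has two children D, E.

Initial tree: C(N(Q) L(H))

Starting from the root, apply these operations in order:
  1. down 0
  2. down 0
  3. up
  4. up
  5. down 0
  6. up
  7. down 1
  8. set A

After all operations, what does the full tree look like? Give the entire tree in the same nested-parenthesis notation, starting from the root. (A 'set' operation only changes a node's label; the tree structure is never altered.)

Answer: C(N(Q) A(H))

Derivation:
Step 1 (down 0): focus=N path=0 depth=1 children=['Q'] left=[] right=['L'] parent=C
Step 2 (down 0): focus=Q path=0/0 depth=2 children=[] left=[] right=[] parent=N
Step 3 (up): focus=N path=0 depth=1 children=['Q'] left=[] right=['L'] parent=C
Step 4 (up): focus=C path=root depth=0 children=['N', 'L'] (at root)
Step 5 (down 0): focus=N path=0 depth=1 children=['Q'] left=[] right=['L'] parent=C
Step 6 (up): focus=C path=root depth=0 children=['N', 'L'] (at root)
Step 7 (down 1): focus=L path=1 depth=1 children=['H'] left=['N'] right=[] parent=C
Step 8 (set A): focus=A path=1 depth=1 children=['H'] left=['N'] right=[] parent=C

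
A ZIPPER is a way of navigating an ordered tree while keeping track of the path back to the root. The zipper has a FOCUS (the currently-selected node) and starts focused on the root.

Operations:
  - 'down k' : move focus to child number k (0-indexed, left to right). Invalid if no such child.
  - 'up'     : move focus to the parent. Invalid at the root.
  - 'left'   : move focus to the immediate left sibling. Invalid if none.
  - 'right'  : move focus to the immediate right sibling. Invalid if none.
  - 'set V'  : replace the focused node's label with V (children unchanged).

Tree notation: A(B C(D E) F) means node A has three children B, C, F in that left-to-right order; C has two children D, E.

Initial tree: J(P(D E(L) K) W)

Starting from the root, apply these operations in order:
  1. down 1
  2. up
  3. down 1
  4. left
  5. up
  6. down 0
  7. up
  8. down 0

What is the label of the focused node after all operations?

Answer: P

Derivation:
Step 1 (down 1): focus=W path=1 depth=1 children=[] left=['P'] right=[] parent=J
Step 2 (up): focus=J path=root depth=0 children=['P', 'W'] (at root)
Step 3 (down 1): focus=W path=1 depth=1 children=[] left=['P'] right=[] parent=J
Step 4 (left): focus=P path=0 depth=1 children=['D', 'E', 'K'] left=[] right=['W'] parent=J
Step 5 (up): focus=J path=root depth=0 children=['P', 'W'] (at root)
Step 6 (down 0): focus=P path=0 depth=1 children=['D', 'E', 'K'] left=[] right=['W'] parent=J
Step 7 (up): focus=J path=root depth=0 children=['P', 'W'] (at root)
Step 8 (down 0): focus=P path=0 depth=1 children=['D', 'E', 'K'] left=[] right=['W'] parent=J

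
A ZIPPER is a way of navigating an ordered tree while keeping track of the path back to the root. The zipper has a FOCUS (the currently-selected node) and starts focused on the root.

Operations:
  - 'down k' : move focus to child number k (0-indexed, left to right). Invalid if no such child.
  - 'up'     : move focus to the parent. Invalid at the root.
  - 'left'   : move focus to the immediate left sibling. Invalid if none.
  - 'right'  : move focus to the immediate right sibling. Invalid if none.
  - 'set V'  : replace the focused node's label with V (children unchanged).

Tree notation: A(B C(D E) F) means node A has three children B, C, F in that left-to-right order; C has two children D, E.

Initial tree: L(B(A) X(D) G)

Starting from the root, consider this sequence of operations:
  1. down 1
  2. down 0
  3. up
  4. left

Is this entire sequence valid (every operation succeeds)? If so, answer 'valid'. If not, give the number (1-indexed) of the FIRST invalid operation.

Answer: valid

Derivation:
Step 1 (down 1): focus=X path=1 depth=1 children=['D'] left=['B'] right=['G'] parent=L
Step 2 (down 0): focus=D path=1/0 depth=2 children=[] left=[] right=[] parent=X
Step 3 (up): focus=X path=1 depth=1 children=['D'] left=['B'] right=['G'] parent=L
Step 4 (left): focus=B path=0 depth=1 children=['A'] left=[] right=['X', 'G'] parent=L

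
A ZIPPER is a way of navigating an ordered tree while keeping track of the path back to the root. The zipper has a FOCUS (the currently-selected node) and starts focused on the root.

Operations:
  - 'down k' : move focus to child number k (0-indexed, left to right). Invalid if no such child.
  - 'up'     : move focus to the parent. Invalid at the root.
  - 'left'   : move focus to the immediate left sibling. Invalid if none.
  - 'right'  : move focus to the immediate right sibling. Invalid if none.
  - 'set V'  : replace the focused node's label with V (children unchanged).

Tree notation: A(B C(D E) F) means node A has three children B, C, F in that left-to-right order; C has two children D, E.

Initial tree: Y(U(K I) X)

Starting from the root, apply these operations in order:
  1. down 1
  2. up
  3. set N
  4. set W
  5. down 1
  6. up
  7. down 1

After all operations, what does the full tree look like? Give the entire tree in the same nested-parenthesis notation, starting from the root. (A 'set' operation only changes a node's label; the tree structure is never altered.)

Step 1 (down 1): focus=X path=1 depth=1 children=[] left=['U'] right=[] parent=Y
Step 2 (up): focus=Y path=root depth=0 children=['U', 'X'] (at root)
Step 3 (set N): focus=N path=root depth=0 children=['U', 'X'] (at root)
Step 4 (set W): focus=W path=root depth=0 children=['U', 'X'] (at root)
Step 5 (down 1): focus=X path=1 depth=1 children=[] left=['U'] right=[] parent=W
Step 6 (up): focus=W path=root depth=0 children=['U', 'X'] (at root)
Step 7 (down 1): focus=X path=1 depth=1 children=[] left=['U'] right=[] parent=W

Answer: W(U(K I) X)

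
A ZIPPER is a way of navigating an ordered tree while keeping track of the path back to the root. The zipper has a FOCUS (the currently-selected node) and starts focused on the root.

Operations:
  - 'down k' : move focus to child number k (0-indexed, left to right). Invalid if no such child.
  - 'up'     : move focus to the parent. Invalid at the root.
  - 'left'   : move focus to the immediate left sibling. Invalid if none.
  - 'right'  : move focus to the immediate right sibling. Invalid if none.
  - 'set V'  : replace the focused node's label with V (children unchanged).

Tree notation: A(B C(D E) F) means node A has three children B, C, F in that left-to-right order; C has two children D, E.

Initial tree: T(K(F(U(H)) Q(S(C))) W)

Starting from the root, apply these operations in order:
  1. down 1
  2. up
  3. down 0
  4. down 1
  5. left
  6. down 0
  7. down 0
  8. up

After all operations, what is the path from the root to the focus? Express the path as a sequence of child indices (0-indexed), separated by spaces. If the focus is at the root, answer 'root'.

Step 1 (down 1): focus=W path=1 depth=1 children=[] left=['K'] right=[] parent=T
Step 2 (up): focus=T path=root depth=0 children=['K', 'W'] (at root)
Step 3 (down 0): focus=K path=0 depth=1 children=['F', 'Q'] left=[] right=['W'] parent=T
Step 4 (down 1): focus=Q path=0/1 depth=2 children=['S'] left=['F'] right=[] parent=K
Step 5 (left): focus=F path=0/0 depth=2 children=['U'] left=[] right=['Q'] parent=K
Step 6 (down 0): focus=U path=0/0/0 depth=3 children=['H'] left=[] right=[] parent=F
Step 7 (down 0): focus=H path=0/0/0/0 depth=4 children=[] left=[] right=[] parent=U
Step 8 (up): focus=U path=0/0/0 depth=3 children=['H'] left=[] right=[] parent=F

Answer: 0 0 0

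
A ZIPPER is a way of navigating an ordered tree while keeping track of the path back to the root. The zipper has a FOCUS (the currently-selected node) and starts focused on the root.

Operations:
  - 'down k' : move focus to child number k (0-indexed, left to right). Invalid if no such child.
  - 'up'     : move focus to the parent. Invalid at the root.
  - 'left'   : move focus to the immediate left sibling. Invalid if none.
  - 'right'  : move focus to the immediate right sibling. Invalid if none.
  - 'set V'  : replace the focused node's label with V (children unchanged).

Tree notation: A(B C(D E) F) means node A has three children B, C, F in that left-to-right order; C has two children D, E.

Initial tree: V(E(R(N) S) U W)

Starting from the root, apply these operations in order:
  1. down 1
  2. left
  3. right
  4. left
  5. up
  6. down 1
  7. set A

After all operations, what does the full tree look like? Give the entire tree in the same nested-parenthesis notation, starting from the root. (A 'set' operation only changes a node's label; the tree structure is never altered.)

Answer: V(E(R(N) S) A W)

Derivation:
Step 1 (down 1): focus=U path=1 depth=1 children=[] left=['E'] right=['W'] parent=V
Step 2 (left): focus=E path=0 depth=1 children=['R', 'S'] left=[] right=['U', 'W'] parent=V
Step 3 (right): focus=U path=1 depth=1 children=[] left=['E'] right=['W'] parent=V
Step 4 (left): focus=E path=0 depth=1 children=['R', 'S'] left=[] right=['U', 'W'] parent=V
Step 5 (up): focus=V path=root depth=0 children=['E', 'U', 'W'] (at root)
Step 6 (down 1): focus=U path=1 depth=1 children=[] left=['E'] right=['W'] parent=V
Step 7 (set A): focus=A path=1 depth=1 children=[] left=['E'] right=['W'] parent=V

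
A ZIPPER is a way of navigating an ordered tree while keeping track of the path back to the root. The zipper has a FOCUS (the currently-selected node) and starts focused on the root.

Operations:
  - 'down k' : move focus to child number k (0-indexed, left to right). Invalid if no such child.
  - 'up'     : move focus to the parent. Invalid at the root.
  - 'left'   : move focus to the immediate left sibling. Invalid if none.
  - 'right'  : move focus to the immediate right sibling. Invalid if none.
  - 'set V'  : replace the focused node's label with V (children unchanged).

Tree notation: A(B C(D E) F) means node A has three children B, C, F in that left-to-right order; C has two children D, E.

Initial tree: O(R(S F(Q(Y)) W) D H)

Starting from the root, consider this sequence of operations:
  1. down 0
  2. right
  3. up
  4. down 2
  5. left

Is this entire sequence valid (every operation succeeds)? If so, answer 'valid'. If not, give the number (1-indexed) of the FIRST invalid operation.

Step 1 (down 0): focus=R path=0 depth=1 children=['S', 'F', 'W'] left=[] right=['D', 'H'] parent=O
Step 2 (right): focus=D path=1 depth=1 children=[] left=['R'] right=['H'] parent=O
Step 3 (up): focus=O path=root depth=0 children=['R', 'D', 'H'] (at root)
Step 4 (down 2): focus=H path=2 depth=1 children=[] left=['R', 'D'] right=[] parent=O
Step 5 (left): focus=D path=1 depth=1 children=[] left=['R'] right=['H'] parent=O

Answer: valid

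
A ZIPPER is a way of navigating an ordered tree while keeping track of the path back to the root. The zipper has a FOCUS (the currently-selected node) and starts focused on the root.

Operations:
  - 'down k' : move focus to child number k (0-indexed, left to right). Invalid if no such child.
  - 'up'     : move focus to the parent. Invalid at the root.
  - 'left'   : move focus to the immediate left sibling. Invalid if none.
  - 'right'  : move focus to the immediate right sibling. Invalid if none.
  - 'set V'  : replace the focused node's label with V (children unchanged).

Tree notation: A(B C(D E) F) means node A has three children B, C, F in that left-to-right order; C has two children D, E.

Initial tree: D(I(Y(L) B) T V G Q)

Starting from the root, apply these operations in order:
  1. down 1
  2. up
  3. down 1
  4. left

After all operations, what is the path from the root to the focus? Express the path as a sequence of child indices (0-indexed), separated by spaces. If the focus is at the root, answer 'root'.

Step 1 (down 1): focus=T path=1 depth=1 children=[] left=['I'] right=['V', 'G', 'Q'] parent=D
Step 2 (up): focus=D path=root depth=0 children=['I', 'T', 'V', 'G', 'Q'] (at root)
Step 3 (down 1): focus=T path=1 depth=1 children=[] left=['I'] right=['V', 'G', 'Q'] parent=D
Step 4 (left): focus=I path=0 depth=1 children=['Y', 'B'] left=[] right=['T', 'V', 'G', 'Q'] parent=D

Answer: 0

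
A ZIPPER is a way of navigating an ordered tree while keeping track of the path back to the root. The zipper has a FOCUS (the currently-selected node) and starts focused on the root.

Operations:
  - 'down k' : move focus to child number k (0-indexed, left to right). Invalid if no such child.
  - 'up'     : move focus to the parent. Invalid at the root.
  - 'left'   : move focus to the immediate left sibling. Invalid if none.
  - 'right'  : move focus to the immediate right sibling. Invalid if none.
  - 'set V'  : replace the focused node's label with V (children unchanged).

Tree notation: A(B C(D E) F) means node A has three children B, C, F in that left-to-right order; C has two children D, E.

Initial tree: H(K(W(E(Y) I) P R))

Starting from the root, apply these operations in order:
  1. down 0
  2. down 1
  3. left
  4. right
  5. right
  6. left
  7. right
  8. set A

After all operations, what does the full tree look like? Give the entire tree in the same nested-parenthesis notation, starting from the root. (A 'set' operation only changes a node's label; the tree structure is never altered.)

Step 1 (down 0): focus=K path=0 depth=1 children=['W', 'P', 'R'] left=[] right=[] parent=H
Step 2 (down 1): focus=P path=0/1 depth=2 children=[] left=['W'] right=['R'] parent=K
Step 3 (left): focus=W path=0/0 depth=2 children=['E', 'I'] left=[] right=['P', 'R'] parent=K
Step 4 (right): focus=P path=0/1 depth=2 children=[] left=['W'] right=['R'] parent=K
Step 5 (right): focus=R path=0/2 depth=2 children=[] left=['W', 'P'] right=[] parent=K
Step 6 (left): focus=P path=0/1 depth=2 children=[] left=['W'] right=['R'] parent=K
Step 7 (right): focus=R path=0/2 depth=2 children=[] left=['W', 'P'] right=[] parent=K
Step 8 (set A): focus=A path=0/2 depth=2 children=[] left=['W', 'P'] right=[] parent=K

Answer: H(K(W(E(Y) I) P A))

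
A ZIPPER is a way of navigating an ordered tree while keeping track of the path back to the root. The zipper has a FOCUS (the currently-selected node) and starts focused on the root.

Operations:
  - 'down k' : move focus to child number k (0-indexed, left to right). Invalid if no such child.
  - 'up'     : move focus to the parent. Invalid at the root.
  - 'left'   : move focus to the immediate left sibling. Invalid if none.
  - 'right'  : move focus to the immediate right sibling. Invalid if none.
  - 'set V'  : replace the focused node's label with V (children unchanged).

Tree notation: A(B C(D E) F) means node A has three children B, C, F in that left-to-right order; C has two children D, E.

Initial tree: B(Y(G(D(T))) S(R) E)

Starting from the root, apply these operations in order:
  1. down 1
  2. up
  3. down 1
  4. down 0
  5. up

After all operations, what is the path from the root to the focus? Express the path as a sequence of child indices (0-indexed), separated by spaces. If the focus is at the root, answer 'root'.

Step 1 (down 1): focus=S path=1 depth=1 children=['R'] left=['Y'] right=['E'] parent=B
Step 2 (up): focus=B path=root depth=0 children=['Y', 'S', 'E'] (at root)
Step 3 (down 1): focus=S path=1 depth=1 children=['R'] left=['Y'] right=['E'] parent=B
Step 4 (down 0): focus=R path=1/0 depth=2 children=[] left=[] right=[] parent=S
Step 5 (up): focus=S path=1 depth=1 children=['R'] left=['Y'] right=['E'] parent=B

Answer: 1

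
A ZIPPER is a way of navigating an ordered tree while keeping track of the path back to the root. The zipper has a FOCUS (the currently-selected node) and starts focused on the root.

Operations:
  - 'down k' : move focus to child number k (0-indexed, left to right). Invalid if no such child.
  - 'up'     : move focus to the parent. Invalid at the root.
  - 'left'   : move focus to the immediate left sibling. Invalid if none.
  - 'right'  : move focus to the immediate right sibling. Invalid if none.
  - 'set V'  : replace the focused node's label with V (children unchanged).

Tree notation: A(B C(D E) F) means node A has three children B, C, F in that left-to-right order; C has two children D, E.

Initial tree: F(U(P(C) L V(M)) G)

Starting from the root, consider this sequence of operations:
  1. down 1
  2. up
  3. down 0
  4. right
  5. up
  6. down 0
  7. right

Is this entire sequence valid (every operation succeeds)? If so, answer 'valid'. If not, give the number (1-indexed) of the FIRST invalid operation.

Answer: valid

Derivation:
Step 1 (down 1): focus=G path=1 depth=1 children=[] left=['U'] right=[] parent=F
Step 2 (up): focus=F path=root depth=0 children=['U', 'G'] (at root)
Step 3 (down 0): focus=U path=0 depth=1 children=['P', 'L', 'V'] left=[] right=['G'] parent=F
Step 4 (right): focus=G path=1 depth=1 children=[] left=['U'] right=[] parent=F
Step 5 (up): focus=F path=root depth=0 children=['U', 'G'] (at root)
Step 6 (down 0): focus=U path=0 depth=1 children=['P', 'L', 'V'] left=[] right=['G'] parent=F
Step 7 (right): focus=G path=1 depth=1 children=[] left=['U'] right=[] parent=F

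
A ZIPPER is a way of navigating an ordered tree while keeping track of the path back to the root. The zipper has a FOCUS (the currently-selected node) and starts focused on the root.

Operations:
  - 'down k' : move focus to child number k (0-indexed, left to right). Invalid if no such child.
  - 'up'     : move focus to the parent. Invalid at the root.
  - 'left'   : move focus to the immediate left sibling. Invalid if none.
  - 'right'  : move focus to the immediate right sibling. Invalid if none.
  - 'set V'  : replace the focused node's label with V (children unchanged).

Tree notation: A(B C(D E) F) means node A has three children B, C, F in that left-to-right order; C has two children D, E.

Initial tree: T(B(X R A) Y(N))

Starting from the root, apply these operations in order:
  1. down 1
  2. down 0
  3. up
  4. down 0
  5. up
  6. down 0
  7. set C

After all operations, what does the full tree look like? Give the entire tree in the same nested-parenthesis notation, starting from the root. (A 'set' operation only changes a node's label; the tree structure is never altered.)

Answer: T(B(X R A) Y(C))

Derivation:
Step 1 (down 1): focus=Y path=1 depth=1 children=['N'] left=['B'] right=[] parent=T
Step 2 (down 0): focus=N path=1/0 depth=2 children=[] left=[] right=[] parent=Y
Step 3 (up): focus=Y path=1 depth=1 children=['N'] left=['B'] right=[] parent=T
Step 4 (down 0): focus=N path=1/0 depth=2 children=[] left=[] right=[] parent=Y
Step 5 (up): focus=Y path=1 depth=1 children=['N'] left=['B'] right=[] parent=T
Step 6 (down 0): focus=N path=1/0 depth=2 children=[] left=[] right=[] parent=Y
Step 7 (set C): focus=C path=1/0 depth=2 children=[] left=[] right=[] parent=Y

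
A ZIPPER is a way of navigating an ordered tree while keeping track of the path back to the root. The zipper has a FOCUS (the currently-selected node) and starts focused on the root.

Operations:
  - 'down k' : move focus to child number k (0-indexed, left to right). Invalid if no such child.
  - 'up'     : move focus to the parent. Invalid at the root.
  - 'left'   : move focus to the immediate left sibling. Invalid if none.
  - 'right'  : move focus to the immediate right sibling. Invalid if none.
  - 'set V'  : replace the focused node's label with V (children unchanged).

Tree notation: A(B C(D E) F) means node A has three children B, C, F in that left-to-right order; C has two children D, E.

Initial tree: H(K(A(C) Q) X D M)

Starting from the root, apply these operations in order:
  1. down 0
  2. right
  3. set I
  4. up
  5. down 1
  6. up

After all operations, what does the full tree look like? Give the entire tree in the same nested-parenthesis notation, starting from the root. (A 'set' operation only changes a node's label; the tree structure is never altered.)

Answer: H(K(A(C) Q) I D M)

Derivation:
Step 1 (down 0): focus=K path=0 depth=1 children=['A', 'Q'] left=[] right=['X', 'D', 'M'] parent=H
Step 2 (right): focus=X path=1 depth=1 children=[] left=['K'] right=['D', 'M'] parent=H
Step 3 (set I): focus=I path=1 depth=1 children=[] left=['K'] right=['D', 'M'] parent=H
Step 4 (up): focus=H path=root depth=0 children=['K', 'I', 'D', 'M'] (at root)
Step 5 (down 1): focus=I path=1 depth=1 children=[] left=['K'] right=['D', 'M'] parent=H
Step 6 (up): focus=H path=root depth=0 children=['K', 'I', 'D', 'M'] (at root)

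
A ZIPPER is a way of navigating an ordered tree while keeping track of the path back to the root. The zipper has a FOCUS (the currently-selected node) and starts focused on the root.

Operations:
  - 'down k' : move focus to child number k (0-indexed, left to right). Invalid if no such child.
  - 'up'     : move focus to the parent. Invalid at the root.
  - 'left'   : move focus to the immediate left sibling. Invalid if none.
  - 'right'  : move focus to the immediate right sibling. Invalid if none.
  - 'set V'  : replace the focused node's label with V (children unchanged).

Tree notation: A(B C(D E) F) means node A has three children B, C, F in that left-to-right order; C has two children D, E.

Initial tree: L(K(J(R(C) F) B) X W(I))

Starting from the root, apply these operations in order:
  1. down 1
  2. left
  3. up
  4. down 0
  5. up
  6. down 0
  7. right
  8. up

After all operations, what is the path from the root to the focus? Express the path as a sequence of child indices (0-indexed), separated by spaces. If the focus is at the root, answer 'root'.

Answer: root

Derivation:
Step 1 (down 1): focus=X path=1 depth=1 children=[] left=['K'] right=['W'] parent=L
Step 2 (left): focus=K path=0 depth=1 children=['J', 'B'] left=[] right=['X', 'W'] parent=L
Step 3 (up): focus=L path=root depth=0 children=['K', 'X', 'W'] (at root)
Step 4 (down 0): focus=K path=0 depth=1 children=['J', 'B'] left=[] right=['X', 'W'] parent=L
Step 5 (up): focus=L path=root depth=0 children=['K', 'X', 'W'] (at root)
Step 6 (down 0): focus=K path=0 depth=1 children=['J', 'B'] left=[] right=['X', 'W'] parent=L
Step 7 (right): focus=X path=1 depth=1 children=[] left=['K'] right=['W'] parent=L
Step 8 (up): focus=L path=root depth=0 children=['K', 'X', 'W'] (at root)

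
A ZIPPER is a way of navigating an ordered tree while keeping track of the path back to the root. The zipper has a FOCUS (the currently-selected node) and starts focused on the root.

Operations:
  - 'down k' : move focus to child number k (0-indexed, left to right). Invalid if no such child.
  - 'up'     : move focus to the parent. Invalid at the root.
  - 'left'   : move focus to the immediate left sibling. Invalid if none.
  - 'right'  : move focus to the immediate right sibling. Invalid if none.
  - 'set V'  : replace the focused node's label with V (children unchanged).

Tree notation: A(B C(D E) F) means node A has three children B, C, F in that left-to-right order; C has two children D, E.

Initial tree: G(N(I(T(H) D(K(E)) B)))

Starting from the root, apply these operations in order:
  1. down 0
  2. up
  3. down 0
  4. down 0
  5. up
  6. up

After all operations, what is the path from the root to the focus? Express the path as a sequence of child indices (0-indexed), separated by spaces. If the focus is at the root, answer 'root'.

Answer: root

Derivation:
Step 1 (down 0): focus=N path=0 depth=1 children=['I'] left=[] right=[] parent=G
Step 2 (up): focus=G path=root depth=0 children=['N'] (at root)
Step 3 (down 0): focus=N path=0 depth=1 children=['I'] left=[] right=[] parent=G
Step 4 (down 0): focus=I path=0/0 depth=2 children=['T', 'D', 'B'] left=[] right=[] parent=N
Step 5 (up): focus=N path=0 depth=1 children=['I'] left=[] right=[] parent=G
Step 6 (up): focus=G path=root depth=0 children=['N'] (at root)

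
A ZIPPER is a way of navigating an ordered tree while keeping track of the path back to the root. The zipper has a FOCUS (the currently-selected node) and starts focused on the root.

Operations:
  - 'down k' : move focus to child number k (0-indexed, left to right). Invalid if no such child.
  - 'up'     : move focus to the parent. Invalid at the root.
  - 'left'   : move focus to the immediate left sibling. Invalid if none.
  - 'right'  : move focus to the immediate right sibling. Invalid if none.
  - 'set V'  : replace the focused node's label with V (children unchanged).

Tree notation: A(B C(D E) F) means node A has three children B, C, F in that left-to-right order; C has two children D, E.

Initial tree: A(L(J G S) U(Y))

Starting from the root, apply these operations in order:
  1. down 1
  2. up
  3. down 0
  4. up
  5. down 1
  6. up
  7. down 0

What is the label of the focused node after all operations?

Step 1 (down 1): focus=U path=1 depth=1 children=['Y'] left=['L'] right=[] parent=A
Step 2 (up): focus=A path=root depth=0 children=['L', 'U'] (at root)
Step 3 (down 0): focus=L path=0 depth=1 children=['J', 'G', 'S'] left=[] right=['U'] parent=A
Step 4 (up): focus=A path=root depth=0 children=['L', 'U'] (at root)
Step 5 (down 1): focus=U path=1 depth=1 children=['Y'] left=['L'] right=[] parent=A
Step 6 (up): focus=A path=root depth=0 children=['L', 'U'] (at root)
Step 7 (down 0): focus=L path=0 depth=1 children=['J', 'G', 'S'] left=[] right=['U'] parent=A

Answer: L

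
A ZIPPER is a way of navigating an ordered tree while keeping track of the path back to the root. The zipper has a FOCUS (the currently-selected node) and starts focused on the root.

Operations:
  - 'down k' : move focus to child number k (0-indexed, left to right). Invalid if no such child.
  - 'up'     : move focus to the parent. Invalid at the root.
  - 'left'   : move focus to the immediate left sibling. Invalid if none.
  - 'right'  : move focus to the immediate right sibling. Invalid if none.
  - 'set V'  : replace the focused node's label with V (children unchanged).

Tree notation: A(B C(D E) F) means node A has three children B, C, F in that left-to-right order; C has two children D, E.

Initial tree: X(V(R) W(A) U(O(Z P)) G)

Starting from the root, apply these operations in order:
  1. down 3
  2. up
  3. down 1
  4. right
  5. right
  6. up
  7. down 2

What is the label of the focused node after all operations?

Answer: U

Derivation:
Step 1 (down 3): focus=G path=3 depth=1 children=[] left=['V', 'W', 'U'] right=[] parent=X
Step 2 (up): focus=X path=root depth=0 children=['V', 'W', 'U', 'G'] (at root)
Step 3 (down 1): focus=W path=1 depth=1 children=['A'] left=['V'] right=['U', 'G'] parent=X
Step 4 (right): focus=U path=2 depth=1 children=['O'] left=['V', 'W'] right=['G'] parent=X
Step 5 (right): focus=G path=3 depth=1 children=[] left=['V', 'W', 'U'] right=[] parent=X
Step 6 (up): focus=X path=root depth=0 children=['V', 'W', 'U', 'G'] (at root)
Step 7 (down 2): focus=U path=2 depth=1 children=['O'] left=['V', 'W'] right=['G'] parent=X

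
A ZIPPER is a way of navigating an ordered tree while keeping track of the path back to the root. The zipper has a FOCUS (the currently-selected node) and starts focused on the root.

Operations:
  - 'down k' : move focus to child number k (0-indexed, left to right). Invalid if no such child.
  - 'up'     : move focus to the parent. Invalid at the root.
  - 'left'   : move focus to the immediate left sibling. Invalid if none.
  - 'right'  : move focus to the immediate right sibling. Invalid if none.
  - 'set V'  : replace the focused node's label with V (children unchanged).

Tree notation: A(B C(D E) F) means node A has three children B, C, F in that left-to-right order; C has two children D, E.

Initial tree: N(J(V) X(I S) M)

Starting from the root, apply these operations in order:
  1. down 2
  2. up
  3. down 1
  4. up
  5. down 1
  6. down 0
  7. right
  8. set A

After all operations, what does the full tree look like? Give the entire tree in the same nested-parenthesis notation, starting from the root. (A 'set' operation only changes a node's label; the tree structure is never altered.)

Step 1 (down 2): focus=M path=2 depth=1 children=[] left=['J', 'X'] right=[] parent=N
Step 2 (up): focus=N path=root depth=0 children=['J', 'X', 'M'] (at root)
Step 3 (down 1): focus=X path=1 depth=1 children=['I', 'S'] left=['J'] right=['M'] parent=N
Step 4 (up): focus=N path=root depth=0 children=['J', 'X', 'M'] (at root)
Step 5 (down 1): focus=X path=1 depth=1 children=['I', 'S'] left=['J'] right=['M'] parent=N
Step 6 (down 0): focus=I path=1/0 depth=2 children=[] left=[] right=['S'] parent=X
Step 7 (right): focus=S path=1/1 depth=2 children=[] left=['I'] right=[] parent=X
Step 8 (set A): focus=A path=1/1 depth=2 children=[] left=['I'] right=[] parent=X

Answer: N(J(V) X(I A) M)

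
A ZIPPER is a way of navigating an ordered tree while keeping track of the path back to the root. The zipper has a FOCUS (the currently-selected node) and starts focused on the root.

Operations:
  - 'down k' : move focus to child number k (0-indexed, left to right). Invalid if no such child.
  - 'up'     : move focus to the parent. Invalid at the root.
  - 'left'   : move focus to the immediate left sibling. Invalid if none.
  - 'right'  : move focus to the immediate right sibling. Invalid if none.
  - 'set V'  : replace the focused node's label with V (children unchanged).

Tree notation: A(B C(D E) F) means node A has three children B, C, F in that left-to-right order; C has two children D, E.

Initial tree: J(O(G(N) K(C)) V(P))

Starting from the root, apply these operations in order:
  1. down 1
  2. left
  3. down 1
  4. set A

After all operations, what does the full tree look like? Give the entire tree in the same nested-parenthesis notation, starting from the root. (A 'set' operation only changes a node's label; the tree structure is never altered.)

Step 1 (down 1): focus=V path=1 depth=1 children=['P'] left=['O'] right=[] parent=J
Step 2 (left): focus=O path=0 depth=1 children=['G', 'K'] left=[] right=['V'] parent=J
Step 3 (down 1): focus=K path=0/1 depth=2 children=['C'] left=['G'] right=[] parent=O
Step 4 (set A): focus=A path=0/1 depth=2 children=['C'] left=['G'] right=[] parent=O

Answer: J(O(G(N) A(C)) V(P))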